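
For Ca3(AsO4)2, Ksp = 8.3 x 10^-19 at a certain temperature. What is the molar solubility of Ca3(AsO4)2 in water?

Ca3(AsO4)2(s) <=> 3 Ca^2+ + 2 AsO4^3-
Ksp = [Ca^2+]^3[AsO4^3-]^2
For each mole of Ca3(AsO4)2 that dissolves: [Ca^2+] = 3s, [AsO4^3-] = 2s.
Substituting: Ksp = (3s)^3(2s)^2 = 108s^5
s^5 = 8.3 x 10^-19 / 108, so s = 9.5 x 10^-5 M

s = 9.5e-5 M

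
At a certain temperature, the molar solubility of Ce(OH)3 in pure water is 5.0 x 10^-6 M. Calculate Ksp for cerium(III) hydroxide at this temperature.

Ce(OH)3(s) ⇌ Ce^3+(aq) + 3 OH^-(aq)
Let s = molar solubility. Then [Ce^3+] = s and [OH^-] = 3s.
Ksp = [Ce^3+][OH^-]^3
Ksp = s(3s)^3 = 27s^4
With s = 5.0 x 10^-6: Ksp = 1.7 x 10^-20

1.7 × 10^-20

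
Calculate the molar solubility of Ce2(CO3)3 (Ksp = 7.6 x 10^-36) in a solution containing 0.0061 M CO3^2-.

Ce2(CO3)3(s) ⇌ 2 Ce^3+ + 3 CO3^2-
Ksp = [Ce^3+]^2[CO3^2-]^3
Let s = moles of Ce2(CO3)3 that dissolve per litre. [Ce^3+] = 2s, [CO3^2-] = 0.0061 + 3s ≈ 0.0061 (Ksp is small, so little additional dissolves).
Ksp ≈ (2s)^2 × (0.0061)^3
s = 2.9 × 10^-15 M
Check: 3s = 8.7 × 10^-15 ≪ 0.0061, so the approximation is valid.

2.9 × 10^-15 M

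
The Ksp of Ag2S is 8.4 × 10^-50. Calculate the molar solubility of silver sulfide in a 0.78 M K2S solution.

Ag2S(s) ⇌ 2 Ag^+ + S^2-
Ksp = [Ag^+]^2[S^2-]
If s mol/L dissolves here, [Ag^+] = 2s, [S^2-] = 0.78 + s ≈ 0.78 (common-ion effect: S^2- is already 0.78 M).
Ksp ≈ (2s)^2 × 0.78
s = 1.6 × 10^-25 M
Check: s = 1.6 × 10^-25 ≪ 0.78, so the approximation is valid.

s ≈ 1.6e-25 M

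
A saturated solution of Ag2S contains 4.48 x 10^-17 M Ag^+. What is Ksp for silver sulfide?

Ag2S(s) ⇌ 2 Ag^+(aq) + S^2-(aq)
Stoichiometry gives [S^2-] = (1/2)[Ag^+] = 2.240 × 10^-17 M.
Ksp = [Ag^+]^2[S^2-]
Ksp = (4.48 x 10^-17)^2 × 2.240 x 10^-17 = 4.50 x 10^-50

Ksp = 4.50e-50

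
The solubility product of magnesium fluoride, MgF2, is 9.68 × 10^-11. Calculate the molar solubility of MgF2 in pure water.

2.89 x 10^-4 M

MgF2(s) <=> Mg^2+(aq) + 2 F^-(aq)
Ksp = [Mg^2+][F^-]^2
With molar solubility s: [Mg^2+] = s, [F^-] = 2s.
Substituting: Ksp = s(2s)^2 = 4s^3
s = (9.68 × 10^-11 / 4)^(1/3) = 2.89 × 10^-4 M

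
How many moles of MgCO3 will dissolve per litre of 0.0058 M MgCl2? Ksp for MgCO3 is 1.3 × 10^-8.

s = 2.2 × 10^-6 M

MgCO3(s) ⇌ Mg^2+ + CO3^2-
Ksp = [Mg^2+][CO3^2-]
If s mol/L dissolves here, [Mg^2+] = 0.0058 + s ≈ 0.0058, [CO3^2-] = s (common-ion effect: Mg^2+ is already 0.0058 M).
Ksp ≈ 0.0058 × s
s = 2.2 × 10^-6 M
Check: s = 2.2 × 10^-6 ≪ 0.0058, so the approximation is valid.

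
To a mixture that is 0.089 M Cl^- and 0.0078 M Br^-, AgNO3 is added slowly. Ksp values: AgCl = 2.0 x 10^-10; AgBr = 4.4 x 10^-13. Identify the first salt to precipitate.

AgBr

Precipitation of each salt starts when its ion product equals its Ksp.
For AgCl: 2.0 x 10^-10 = 0.089 × [Ag^+]  ⇒  [Ag^+] = 2.2 x 10^-9 M.
For AgBr: 4.4 x 10^-13 = 0.0078 × [Ag^+]  ⇒  [Ag^+] = 5.6 x 10^-11 M.
The salt with the lower threshold [Ag^+] precipitates first: AgBr.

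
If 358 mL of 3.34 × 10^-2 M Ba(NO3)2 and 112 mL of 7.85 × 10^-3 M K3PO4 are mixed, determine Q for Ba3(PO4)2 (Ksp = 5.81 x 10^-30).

Total volume = 358 + 112 = 470 mL.
[Ba^2+] = 3.34 x 10^-2 × (358/470) = 2.544 × 10^-2 M
[PO4^3-] = 7.85 × 10^-3 × (112/470) = 1.871 × 10^-3 M
Ba3(PO4)2(s) <=> 3 Ba^2+ + 2 PO4^3-, so Q = [Ba^2+]^3[PO4^3-]^2
Q = (2.544 × 10^-2)^3(1.871 x 10^-3)^2 = 5.76 x 10^-11
Q > Ksp, so Ba3(PO4)2 will precipitate.

Q ≈ 5.76 × 10^-11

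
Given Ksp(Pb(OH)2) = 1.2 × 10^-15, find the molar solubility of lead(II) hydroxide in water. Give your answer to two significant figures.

s = 6.7e-6 M

Pb(OH)2(s) <=> Pb^2+(aq) + 2 OH^-(aq)
Ksp = [Pb^2+][OH^-]^2
For each mole of Pb(OH)2 that dissolves: [Pb^2+] = s, [OH^-] = 2s.
Substituting: Ksp = s(2s)^2 = 4s^3
Solving, s = (1.2 × 10^-15/4)^(1/3) = 6.7 × 10^-6 M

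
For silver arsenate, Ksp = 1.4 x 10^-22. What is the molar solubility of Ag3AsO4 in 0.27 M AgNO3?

7.1e-21 M

Ag3AsO4(s) ⇌ 3 Ag^+(aq) + AsO4^3-(aq)
Ksp = [Ag^+]^3[AsO4^3-]
Let s = moles of Ag3AsO4 that dissolve per litre. [Ag^+] = 0.27 + 3s ≈ 0.27, [AsO4^3-] = s (since Ag^+ from AgNO3 dominates).
Ksp ≈ (0.27)^3 × s
s = 7.1 × 10^-21 M
Check: 3s = 2.1 × 10^-20 ≪ 0.27, so the approximation is valid.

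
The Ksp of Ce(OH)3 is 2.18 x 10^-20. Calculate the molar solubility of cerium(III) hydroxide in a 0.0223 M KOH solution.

1.97 × 10^-15 M

Ce(OH)3(s) <=> Ce^3+(aq) + 3 OH^-(aq)
Ksp = [Ce^3+][OH^-]^3
Let s = moles of Ce(OH)3 that dissolve per litre. [Ce^3+] = s, [OH^-] = 0.0223 + 3s ≈ 0.0223 (common-ion effect: OH^- is already 0.0223 M).
Ksp ≈ s × (0.0223)^3
s = 1.97 × 10^-15 M
Check: 3s = 5.9 × 10^-15 ≪ 0.0223, so the approximation is valid.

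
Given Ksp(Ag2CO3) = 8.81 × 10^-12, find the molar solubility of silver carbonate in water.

1.30 × 10^-4 M

Ag2CO3(s) <=> 2 Ag^+ + CO3^2-
Ksp = [Ag^+]^2[CO3^2-]
If s mol/L of Ag2CO3 dissolves, [Ag^+] = 2s and [CO3^2-] = s.
So Ksp = (2s)^2 × s = 4s^3
s = (8.81 × 10^-12 / 4)^(1/3) = 1.30 × 10^-4 M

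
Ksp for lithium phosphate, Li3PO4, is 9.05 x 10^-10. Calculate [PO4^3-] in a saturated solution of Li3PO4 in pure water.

[PO4^3-] ≈ 2.41 × 10^-3 M

Li3PO4(s) ⇌ 3 Li^+ + PO4^3-
Ksp = [Li^+]^3[PO4^3-]
For each mole of Li3PO4 that dissolves: [Li^+] = 3s, [PO4^3-] = s.
Ksp = (3s)^3s = 27s^4
s = (9.05 x 10^-10 / 27)^(1/4) = 2.406 × 10^-3 M
[PO4^3-] = s = 2.41 x 10^-3 M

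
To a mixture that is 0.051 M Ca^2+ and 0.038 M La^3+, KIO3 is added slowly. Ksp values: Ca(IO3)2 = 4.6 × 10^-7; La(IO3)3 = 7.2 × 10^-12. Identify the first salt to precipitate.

La(IO3)3

Precipitation of each salt starts when its ion product equals its Ksp.
For Ca(IO3)2: 4.6 × 10^-7 = 0.051 × [IO3^-]^2  ⇒  [IO3^-] = 3.0 × 10^-3 M.
For La(IO3)3: 7.2 × 10^-12 = 0.038 × [IO3^-]^3  ⇒  [IO3^-] = 5.7 x 10^-4 M.
The salt with the lower threshold [IO3^-] precipitates first: La(IO3)3.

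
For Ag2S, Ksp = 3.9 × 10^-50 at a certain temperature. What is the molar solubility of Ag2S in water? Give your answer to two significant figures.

s = 2.1e-17 M

Ag2S(s) ⇌ 2 Ag^+(aq) + S^2-(aq)
Ksp = [Ag^+]^2[S^2-]
Let s = molar solubility. Then [Ag^+] = 2s and [S^2-] = s.
Substituting: Ksp = (2s)^2s = 4s^3
s^3 = 3.9 × 10^-50 / 4, so s = 2.1 × 10^-17 M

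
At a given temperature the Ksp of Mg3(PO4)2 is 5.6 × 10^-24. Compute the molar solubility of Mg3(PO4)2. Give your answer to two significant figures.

Mg3(PO4)2(s) ⇌ 3 Mg^2+(aq) + 2 PO4^3-(aq)
Ksp = [Mg^2+]^3[PO4^3-]^2
With molar solubility s: [Mg^2+] = 3s, [PO4^3-] = 2s.
Ksp = (3s)^3(2s)^2 = 108s^5
s^5 = 5.6 × 10^-24 / 108, so s = 8.8 × 10^-6 M

s ≈ 8.8 x 10^-6 M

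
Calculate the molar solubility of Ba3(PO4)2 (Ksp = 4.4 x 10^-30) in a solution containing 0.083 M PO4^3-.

s ≈ 2.9 × 10^-10 M

Ba3(PO4)2(s) <=> 3 Ba^2+(aq) + 2 PO4^3-(aq)
Ksp = [Ba^2+]^3[PO4^3-]^2
Let s = moles of Ba3(PO4)2 that dissolve per litre. [Ba^2+] = 3s, [PO4^3-] = 0.083 + 2s ≈ 0.083 (common-ion effect: PO4^3- is already 0.083 M).
Ksp ≈ (3s)^3 × (0.083)^2
s = 2.9 × 10^-10 M
Check: 2s = 5.7 × 10^-10 ≪ 0.083, so the approximation is valid.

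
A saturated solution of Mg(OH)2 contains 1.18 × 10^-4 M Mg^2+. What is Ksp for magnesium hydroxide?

Ksp = 6.57e-12

Mg(OH)2(s) <=> Mg^2+ + 2 OH^-
Stoichiometry gives [OH^-] = (2/1)[Mg^2+] = 2.360 × 10^-4 M.
Ksp = [Mg^2+][OH^-]^2
Ksp = 1.18 × 10^-4 × (2.360 × 10^-4)^2 = 6.57 x 10^-12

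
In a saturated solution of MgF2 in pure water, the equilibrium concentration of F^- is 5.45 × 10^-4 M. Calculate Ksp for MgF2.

MgF2(s) ⇌ Mg^2+(aq) + 2 F^-(aq)
Stoichiometry gives [Mg^2+] = (1/2)[F^-] = 2.725 × 10^-4 M.
Ksp = [Mg^2+][F^-]^2
Ksp = 2.725 × 10^-4 × (5.45 × 10^-4)^2 = 8.09 × 10^-11

8.09 x 10^-11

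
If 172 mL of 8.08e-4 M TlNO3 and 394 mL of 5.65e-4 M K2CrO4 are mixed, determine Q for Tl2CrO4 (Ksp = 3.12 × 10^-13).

Total volume = 172 + 394 = 566 mL.
[Tl^+] = 8.08 × 10^-4 × (172/566) = 2.455 x 10^-4 M
[CrO4^2-] = 5.65 x 10^-4 × (394/566) = 3.933 × 10^-4 M
Tl2CrO4(s) ⇌ 2 Tl^+(aq) + CrO4^2-(aq), so Q = [Tl^+]^2[CrO4^2-]
Q = (2.455 × 10^-4)^2(3.933 × 10^-4) = 2.37 × 10^-11
Q > Ksp, so Tl2CrO4 will precipitate.

Q ≈ 2.37e-11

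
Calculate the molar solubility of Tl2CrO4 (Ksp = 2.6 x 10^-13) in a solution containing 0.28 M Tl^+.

Tl2CrO4(s) ⇌ 2 Tl^+ + CrO4^2-
Ksp = [Tl^+]^2[CrO4^2-]
Let s = moles of Tl2CrO4 that dissolve per litre. [Tl^+] = 0.28 + 2s ≈ 0.28, [CrO4^2-] = s (since the Tl^+ already present dominates).
Ksp ≈ (0.28)^2 × s
s = 3.3 x 10^-12 M
Check: 2s = 6.6 × 10^-12 ≪ 0.28, so the approximation is valid.

3.3 × 10^-12 M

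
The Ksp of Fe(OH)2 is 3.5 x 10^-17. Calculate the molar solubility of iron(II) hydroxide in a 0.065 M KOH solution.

Fe(OH)2(s) ⇌ Fe^2+ + 2 OH^-
Ksp = [Fe^2+][OH^-]^2
Let s = moles of Fe(OH)2 that dissolve per litre. [Fe^2+] = s, [OH^-] = 0.065 + 2s ≈ 0.065 (since OH^- from KOH dominates).
Ksp ≈ s × (0.065)^2
s = 8.3 × 10^-15 M
Check: 2s = 1.7 × 10^-14 ≪ 0.065, so the approximation is valid.

s = 8.3 × 10^-15 M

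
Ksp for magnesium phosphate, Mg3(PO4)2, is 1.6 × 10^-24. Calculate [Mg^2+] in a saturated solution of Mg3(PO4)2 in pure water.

Mg3(PO4)2(s) <=> 3 Mg^2+ + 2 PO4^3-
Ksp = [Mg^2+]^3[PO4^3-]^2
For each mole of Mg3(PO4)2 that dissolves: [Mg^2+] = 3s, [PO4^3-] = 2s.
So Ksp = (3s)^3 × (2s)^2 = 108s^5
Solving, s = (1.6 × 10^-24/108)^(1/5) = 6.83 x 10^-6 M
[Mg^2+] = 3s = 2.0 x 10^-5 M

2.0 × 10^-5 M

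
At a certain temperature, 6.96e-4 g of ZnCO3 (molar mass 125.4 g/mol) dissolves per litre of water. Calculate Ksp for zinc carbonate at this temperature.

Ksp ≈ 3.08 × 10^-11

Molar solubility s = (6.96 x 10^-4 g/L) / (125.4 g/mol) = 5.550 × 10^-6 M.
ZnCO3(s) <=> Zn^2+(aq) + CO3^2-(aq)
With molar solubility s: [Zn^2+] = s, [CO3^2-] = s.
Ksp = [Zn^2+][CO3^2-]
Ksp = s^2
Ksp = (5.550 × 10^-6)^2 = 3.08 x 10^-11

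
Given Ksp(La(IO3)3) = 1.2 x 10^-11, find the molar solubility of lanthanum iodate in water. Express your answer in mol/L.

s = 8.2e-4 M

La(IO3)3(s) ⇌ La^3+(aq) + 3 IO3^-(aq)
Ksp = [La^3+][IO3^-]^3
Let s = molar solubility. Then [La^3+] = s and [IO3^-] = 3s.
So Ksp = s × (3s)^3 = 27s^4
Solving, s = (1.2 x 10^-11/27)^(1/4) = 8.2 x 10^-4 M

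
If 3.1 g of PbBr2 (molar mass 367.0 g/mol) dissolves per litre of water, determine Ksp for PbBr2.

Molar solubility s = (3.1 g/L) / (367.0 g/mol) = 8.45 × 10^-3 M.
PbBr2(s) ⇌ Pb^2+(aq) + 2 Br^-(aq)
With molar solubility s: [Pb^2+] = s, [Br^-] = 2s.
Ksp = [Pb^2+][Br^-]^2
Ksp = s(2s)^2 = 4s^3
With s = 8.45 x 10^-3: Ksp = 2.4 × 10^-6

Ksp = 2.4 × 10^-6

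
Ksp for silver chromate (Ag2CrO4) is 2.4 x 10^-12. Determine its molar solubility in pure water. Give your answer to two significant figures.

8.4e-5 M

Ag2CrO4(s) <=> 2 Ag^+(aq) + CrO4^2-(aq)
Ksp = [Ag^+]^2[CrO4^2-]
For each mole of Ag2CrO4 that dissolves: [Ag^+] = 2s, [CrO4^2-] = s.
Substituting: Ksp = (2s)^2s = 4s^3
s = (2.4 x 10^-12 / 4)^(1/3) = 8.4 × 10^-5 M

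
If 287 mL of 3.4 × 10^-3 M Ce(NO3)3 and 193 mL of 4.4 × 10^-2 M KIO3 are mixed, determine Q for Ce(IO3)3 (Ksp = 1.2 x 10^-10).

Total volume = 287 + 193 = 480 mL.
[Ce^3+] = 3.4 × 10^-3 × (287/480) = 2.03 x 10^-3 M
[IO3^-] = 4.4 × 10^-2 × (193/480) = 1.77 x 10^-2 M
Ce(IO3)3(s) ⇌ Ce^3+(aq) + 3 IO3^-(aq), so Q = [Ce^3+][IO3^-]^3
Q = (2.03 x 10^-3)(1.77 x 10^-2)^3 = 1.1 x 10^-8
Q > Ksp, so Ce(IO3)3 will precipitate.

Q ≈ 1.1e-8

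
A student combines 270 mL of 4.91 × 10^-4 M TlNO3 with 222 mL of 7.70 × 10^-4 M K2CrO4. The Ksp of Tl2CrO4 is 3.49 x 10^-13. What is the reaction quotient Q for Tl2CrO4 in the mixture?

Q ≈ 2.52 x 10^-11

Total volume = 270 + 222 = 492 mL.
[Tl^+] = 4.91 × 10^-4 × (270/492) = 2.695 × 10^-4 M
[CrO4^2-] = 7.70 × 10^-4 × (222/492) = 3.474 × 10^-4 M
Tl2CrO4(s) ⇌ 2 Tl^+(aq) + CrO4^2-(aq), so Q = [Tl^+]^2[CrO4^2-]
Q = (2.695 × 10^-4)^2(3.474 × 10^-4) = 2.52 x 10^-11
Q > Ksp, so Tl2CrO4 will precipitate.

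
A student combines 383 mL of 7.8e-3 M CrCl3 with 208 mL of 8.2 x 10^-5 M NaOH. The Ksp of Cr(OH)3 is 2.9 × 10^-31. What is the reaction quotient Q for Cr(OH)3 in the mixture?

Total volume = 383 + 208 = 591 mL.
[Cr^3+] = 7.8 x 10^-3 × (383/591) = 5.05 × 10^-3 M
[OH^-] = 8.2 × 10^-5 × (208/591) = 2.89 x 10^-5 M
Cr(OH)3(s) ⇌ Cr^3+(aq) + 3 OH^-(aq), so Q = [Cr^3+][OH^-]^3
Q = (5.05 × 10^-3)(2.89 × 10^-5)^3 = 1.2 × 10^-16
Q > Ksp, so Cr(OH)3 will precipitate.

1.2e-16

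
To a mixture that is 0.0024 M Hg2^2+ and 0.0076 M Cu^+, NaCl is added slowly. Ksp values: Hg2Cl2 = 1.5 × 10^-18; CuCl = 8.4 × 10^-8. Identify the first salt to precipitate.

Hg2Cl2

Each salt begins to precipitate when Q = Ksp, i.e. when [Cl^-] reaches its threshold.
For Hg2Cl2: 1.5 × 10^-18 = 0.0024 × [Cl^-]^2  ⇒  [Cl^-] = 2.5 x 10^-8 M.
For CuCl: 8.4 × 10^-8 = 0.0076 × [Cl^-]  ⇒  [Cl^-] = 1.1 × 10^-5 M.
The salt with the lower threshold [Cl^-] precipitates first: Hg2Cl2.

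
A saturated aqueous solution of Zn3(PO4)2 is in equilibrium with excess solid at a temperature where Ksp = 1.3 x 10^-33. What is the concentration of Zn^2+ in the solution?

Zn3(PO4)2(s) ⇌ 3 Zn^2+(aq) + 2 PO4^3-(aq)
Ksp = [Zn^2+]^3[PO4^3-]^2
For each mole of Zn3(PO4)2 that dissolves: [Zn^2+] = 3s, [PO4^3-] = 2s.
Substituting: Ksp = (3s)^3(2s)^2 = 108s^5
Solving, s = (1.3 x 10^-33/108)^(1/5) = 1.04 x 10^-7 M
[Zn^2+] = 3s = 3.1 x 10^-7 M

[Zn^2+] = 3.1 x 10^-7 M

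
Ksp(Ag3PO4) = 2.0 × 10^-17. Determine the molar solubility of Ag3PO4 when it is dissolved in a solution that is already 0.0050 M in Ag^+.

Ag3PO4(s) ⇌ 3 Ag^+(aq) + PO4^3-(aq)
Ksp = [Ag^+]^3[PO4^3-]
Let s be the molar solubility in this solution. [Ag^+] = 0.0050 + 3s ≈ 0.0050, [PO4^3-] = s (Ksp is small, so little additional dissolves).
Ksp ≈ (0.0050)^3 × s
s = 1.6 x 10^-10 M
Check: 3s = 4.8 x 10^-10 ≪ 0.0050, so the approximation is valid.

1.6 × 10^-10 M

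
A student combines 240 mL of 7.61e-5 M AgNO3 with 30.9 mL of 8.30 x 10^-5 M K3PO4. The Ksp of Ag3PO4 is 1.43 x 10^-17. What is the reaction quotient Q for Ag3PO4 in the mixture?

2.90 x 10^-18

Total volume = 240 + 30.9 = 270.9 mL.
[Ag^+] = 7.61 x 10^-5 × (240/270.9) = 6.742 x 10^-5 M
[PO4^3-] = 8.30 × 10^-5 × (30.9/270.9) = 9.467 x 10^-6 M
Ag3PO4(s) ⇌ 3 Ag^+ + PO4^3-, so Q = [Ag^+]^3[PO4^3-]
Q = (6.742 x 10^-5)^3(9.467 × 10^-6) = 2.90 × 10^-18
Q < Ksp, so no precipitate of Ag3PO4 forms.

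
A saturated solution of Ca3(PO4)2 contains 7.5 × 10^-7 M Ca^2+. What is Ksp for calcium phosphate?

Ksp ≈ 1.1e-31

Ca3(PO4)2(s) ⇌ 3 Ca^2+(aq) + 2 PO4^3-(aq)
Stoichiometry gives [PO4^3-] = (2/3)[Ca^2+] = 5.00 × 10^-7 M.
Ksp = [Ca^2+]^3[PO4^3-]^2
Ksp = (7.5 x 10^-7)^3 × (5.00 × 10^-7)^2 = 1.1 × 10^-31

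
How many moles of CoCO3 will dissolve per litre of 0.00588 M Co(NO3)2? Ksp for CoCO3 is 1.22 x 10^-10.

2.07e-8 M

CoCO3(s) ⇌ Co^2+(aq) + CO3^2-(aq)
Ksp = [Co^2+][CO3^2-]
Let s be the molar solubility in this solution. [Co^2+] = 0.00588 + s ≈ 0.00588, [CO3^2-] = s (Ksp is small, so little additional dissolves).
Ksp ≈ 0.00588 × s
s = 2.07 × 10^-8 M
Check: s = 2.1 × 10^-8 ≪ 0.00588, so the approximation is valid.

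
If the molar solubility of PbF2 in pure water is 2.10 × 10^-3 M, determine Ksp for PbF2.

PbF2(s) <=> Pb^2+ + 2 F^-
Let s = molar solubility. Then [Pb^2+] = s and [F^-] = 2s.
Ksp = [Pb^2+][F^-]^2
Substituting: Ksp = s(2s)^2 = 4s^3
With s = 2.10 × 10^-3: Ksp = 3.70 × 10^-8

Ksp ≈ 3.70 × 10^-8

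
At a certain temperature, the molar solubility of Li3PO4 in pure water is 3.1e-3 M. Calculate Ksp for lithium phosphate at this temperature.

Li3PO4(s) <=> 3 Li^+ + PO4^3-
If s mol/L of Li3PO4 dissolves, [Li^+] = 3s and [PO4^3-] = s.
Ksp = [Li^+]^3[PO4^3-]
Substituting: Ksp = (3s)^3s = 27s^4
Ksp = 27 × (3.1 × 10^-3)^4 = 2.5 x 10^-9

Ksp = 2.5 x 10^-9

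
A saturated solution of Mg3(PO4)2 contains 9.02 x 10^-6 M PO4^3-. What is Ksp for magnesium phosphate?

2.02 × 10^-25

Mg3(PO4)2(s) ⇌ 3 Mg^2+(aq) + 2 PO4^3-(aq)
Stoichiometry gives [Mg^2+] = (3/2)[PO4^3-] = 1.353 x 10^-5 M.
Ksp = [Mg^2+]^3[PO4^3-]^2
Ksp = (1.353 x 10^-5)^3 × (9.02 x 10^-6)^2 = 2.02 × 10^-25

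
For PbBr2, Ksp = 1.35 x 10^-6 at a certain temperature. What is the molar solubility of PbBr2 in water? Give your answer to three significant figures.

6.96 x 10^-3 M

PbBr2(s) <=> Pb^2+(aq) + 2 Br^-(aq)
Ksp = [Pb^2+][Br^-]^2
If s mol/L of PbBr2 dissolves, [Pb^2+] = s and [Br^-] = 2s.
Substituting: Ksp = s(2s)^2 = 4s^3
s^3 = 1.35 x 10^-6 / 4, so s = 6.96 x 10^-3 M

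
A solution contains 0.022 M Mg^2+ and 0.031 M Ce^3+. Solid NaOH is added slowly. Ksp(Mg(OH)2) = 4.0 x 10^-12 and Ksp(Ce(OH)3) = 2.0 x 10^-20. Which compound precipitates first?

Each salt begins to precipitate when Q = Ksp, i.e. when [OH^-] reaches its threshold.
For Mg(OH)2: 4.0 x 10^-12 = 0.022 × [OH^-]^2  ⇒  [OH^-] = 1.3 × 10^-5 M.
For Ce(OH)3: 2.0 x 10^-20 = 0.031 × [OH^-]^3  ⇒  [OH^-] = 8.6 × 10^-7 M.
The salt with the lower threshold [OH^-] precipitates first: Ce(OH)3.

Ce(OH)3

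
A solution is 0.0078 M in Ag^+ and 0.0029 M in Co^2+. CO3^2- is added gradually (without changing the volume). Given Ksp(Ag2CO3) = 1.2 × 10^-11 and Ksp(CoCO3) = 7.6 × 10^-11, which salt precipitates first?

Precipitation of each salt starts when its ion product equals its Ksp.
For Ag2CO3: 1.2 × 10^-11 = (0.0078)^2 × [CO3^2-]  ⇒  [CO3^2-] = 2.0 x 10^-7 M.
For CoCO3: 7.6 × 10^-11 = 0.0029 × [CO3^2-]  ⇒  [CO3^2-] = 2.6 x 10^-8 M.
The salt with the lower threshold [CO3^2-] precipitates first: CoCO3.

CoCO3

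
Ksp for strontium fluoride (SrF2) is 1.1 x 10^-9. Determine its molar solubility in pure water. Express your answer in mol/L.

SrF2(s) ⇌ Sr^2+(aq) + 2 F^-(aq)
Ksp = [Sr^2+][F^-]^2
With molar solubility s: [Sr^2+] = s, [F^-] = 2s.
Ksp = s(2s)^2 = 4s^3
s = (1.1 x 10^-9 / 4)^(1/3) = 6.5 x 10^-4 M

s = 6.5 × 10^-4 M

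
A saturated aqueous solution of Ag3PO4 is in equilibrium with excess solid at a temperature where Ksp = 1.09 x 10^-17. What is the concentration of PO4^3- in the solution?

Ag3PO4(s) ⇌ 3 Ag^+ + PO4^3-
Ksp = [Ag^+]^3[PO4^3-]
If s mol/L of Ag3PO4 dissolves, [Ag^+] = 3s and [PO4^3-] = s.
So Ksp = (3s)^3 × s = 27s^4
s^4 = 1.09 x 10^-17 / 27, so s = 2.521 × 10^-5 M
[PO4^3-] = s = 2.52 × 10^-5 M

[PO4^3-] ≈ 2.52e-5 M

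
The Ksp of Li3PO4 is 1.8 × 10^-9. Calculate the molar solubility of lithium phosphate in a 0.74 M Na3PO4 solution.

Li3PO4(s) ⇌ 3 Li^+ + PO4^3-
Ksp = [Li^+]^3[PO4^3-]
If s mol/L dissolves here, [Li^+] = 3s, [PO4^3-] = 0.74 + s ≈ 0.74 (common-ion effect: PO4^3- is already 0.74 M).
Ksp ≈ (3s)^3 × 0.74
s = 4.5 × 10^-4 M
Check: s = 4.5 × 10^-4 ≪ 0.74, so the approximation is valid.

s ≈ 4.5e-4 M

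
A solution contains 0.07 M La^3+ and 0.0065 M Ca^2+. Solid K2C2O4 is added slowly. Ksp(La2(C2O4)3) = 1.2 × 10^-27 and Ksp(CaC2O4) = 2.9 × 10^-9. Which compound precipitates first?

Precipitation of each salt starts when its ion product equals its Ksp.
For La2(C2O4)3: 1.2 × 10^-27 = (0.07)^2 × [C2O4^2-]^3  ⇒  [C2O4^2-] = 6.3 × 10^-9 M.
For CaC2O4: 2.9 × 10^-9 = 0.0065 × [C2O4^2-]  ⇒  [C2O4^2-] = 4.5 x 10^-7 M.
The salt with the lower threshold [C2O4^2-] precipitates first: La2(C2O4)3.

La2(C2O4)3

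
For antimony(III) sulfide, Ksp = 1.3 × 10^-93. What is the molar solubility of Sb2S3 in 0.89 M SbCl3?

s = 3.9e-32 M

Sb2S3(s) ⇌ 2 Sb^3+ + 3 S^2-
Ksp = [Sb^3+]^2[S^2-]^3
If s mol/L dissolves here, [Sb^3+] = 0.89 + 2s ≈ 0.89, [S^2-] = 3s (since Sb^3+ from SbCl3 dominates).
Ksp ≈ (0.89)^2 × (3s)^3
s = 3.9 × 10^-32 M
Check: 2s = 7.9 x 10^-32 ≪ 0.89, so the approximation is valid.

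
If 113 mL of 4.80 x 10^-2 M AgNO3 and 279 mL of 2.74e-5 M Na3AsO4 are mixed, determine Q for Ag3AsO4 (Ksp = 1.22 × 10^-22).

5.17e-11

Total volume = 113 + 279 = 392 mL.
[Ag^+] = 4.80 × 10^-2 × (113/392) = 1.384 x 10^-2 M
[AsO4^3-] = 2.74 × 10^-5 × (279/392) = 1.950 x 10^-5 M
Ag3AsO4(s) <=> 3 Ag^+(aq) + AsO4^3-(aq), so Q = [Ag^+]^3[AsO4^3-]
Q = (1.384 × 10^-2)^3(1.950 × 10^-5) = 5.17 × 10^-11
Q > Ksp, so Ag3AsO4 will precipitate.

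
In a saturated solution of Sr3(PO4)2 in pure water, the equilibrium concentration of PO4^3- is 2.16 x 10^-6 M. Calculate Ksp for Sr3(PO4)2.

Ksp ≈ 1.59 × 10^-28

Sr3(PO4)2(s) ⇌ 3 Sr^2+ + 2 PO4^3-
Stoichiometry gives [Sr^2+] = (3/2)[PO4^3-] = 3.240 x 10^-6 M.
Ksp = [Sr^2+]^3[PO4^3-]^2
Ksp = (3.240 × 10^-6)^3 × (2.16 × 10^-6)^2 = 1.59 × 10^-28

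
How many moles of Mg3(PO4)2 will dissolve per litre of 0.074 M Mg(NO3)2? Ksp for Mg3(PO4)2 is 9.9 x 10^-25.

s = 2.5e-11 M

Mg3(PO4)2(s) ⇌ 3 Mg^2+(aq) + 2 PO4^3-(aq)
Ksp = [Mg^2+]^3[PO4^3-]^2
If s mol/L dissolves here, [Mg^2+] = 0.074 + 3s ≈ 0.074, [PO4^3-] = 2s (common-ion effect: Mg^2+ is already 0.074 M).
Ksp ≈ (0.074)^3 × (2s)^2
s = 2.5 × 10^-11 M
Check: 3s = 7.4 × 10^-11 ≪ 0.074, so the approximation is valid.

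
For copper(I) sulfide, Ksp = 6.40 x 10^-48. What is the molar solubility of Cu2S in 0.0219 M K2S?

Cu2S(s) <=> 2 Cu^+ + S^2-
Ksp = [Cu^+]^2[S^2-]
Let s = moles of Cu2S that dissolve per litre. [Cu^+] = 2s, [S^2-] = 0.0219 + s ≈ 0.0219 (since S^2- from K2S dominates).
Ksp ≈ (2s)^2 × 0.0219
s = 8.55 x 10^-24 M
Check: s = 8.5 x 10^-24 ≪ 0.0219, so the approximation is valid.

s ≈ 8.55 × 10^-24 M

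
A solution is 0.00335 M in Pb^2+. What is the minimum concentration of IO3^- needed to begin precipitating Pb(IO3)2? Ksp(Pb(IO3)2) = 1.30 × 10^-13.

Pb(IO3)2(s) <=> Pb^2+ + 2 IO3^-
Ksp = [Pb^2+][IO3^-]^2
Precipitation begins when Q = Ksp. With [Pb^2+] = 0.00335 M:
1.30 × 10^-13 = (0.00335) × [IO3^-]^2
[IO3^-] = (1.30 × 10^-13 / 3.35 × 10^-3)^(1/2) = 6.23 x 10^-6 M

6.23 × 10^-6 M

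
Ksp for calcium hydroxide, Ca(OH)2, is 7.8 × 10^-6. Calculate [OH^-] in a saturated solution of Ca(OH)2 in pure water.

Ca(OH)2(s) ⇌ Ca^2+ + 2 OH^-
Ksp = [Ca^2+][OH^-]^2
If s mol/L of Ca(OH)2 dissolves, [Ca^2+] = s and [OH^-] = 2s.
So Ksp = s × (2s)^2 = 4s^3
s^3 = 7.8 × 10^-6 / 4, so s = 1.25 × 10^-2 M
[OH^-] = 2s = 2.5 × 10^-2 M

0.025 M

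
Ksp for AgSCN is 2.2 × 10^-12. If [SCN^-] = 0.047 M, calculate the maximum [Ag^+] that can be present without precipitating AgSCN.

AgSCN(s) ⇌ Ag^+ + SCN^-
Ksp = [Ag^+][SCN^-]
Precipitation begins when Q = Ksp. With [SCN^-] = 0.047 M:
2.2 × 10^-12 = (0.047) × [Ag^+]
[Ag^+] = (2.2 × 10^-12 / 4.7 × 10^-2) = 4.7 × 10^-11 M

[Ag^+] = 4.7 × 10^-11 M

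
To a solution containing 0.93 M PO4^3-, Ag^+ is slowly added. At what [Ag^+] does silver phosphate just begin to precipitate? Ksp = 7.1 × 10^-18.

Ag3PO4(s) <=> 3 Ag^+(aq) + PO4^3-(aq)
Ksp = [Ag^+]^3[PO4^3-]
Precipitation begins when Q = Ksp. With [PO4^3-] = 0.93 M:
7.1 × 10^-18 = (0.93) × [Ag^+]^3
[Ag^+] = (7.1 × 10^-18 / 9.3 x 10^-1)^(1/3) = 2.0 x 10^-6 M

2.0 × 10^-6 M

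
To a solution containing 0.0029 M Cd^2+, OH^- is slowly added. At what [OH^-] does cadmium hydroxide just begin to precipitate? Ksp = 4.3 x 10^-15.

Cd(OH)2(s) ⇌ Cd^2+(aq) + 2 OH^-(aq)
Ksp = [Cd^2+][OH^-]^2
Precipitation begins when Q = Ksp. With [Cd^2+] = 0.0029 M:
4.3 x 10^-15 = (0.0029) × [OH^-]^2
[OH^-] = (4.3 x 10^-15 / 2.9 × 10^-3)^(1/2) = 1.2 × 10^-6 M

1.2 × 10^-6 M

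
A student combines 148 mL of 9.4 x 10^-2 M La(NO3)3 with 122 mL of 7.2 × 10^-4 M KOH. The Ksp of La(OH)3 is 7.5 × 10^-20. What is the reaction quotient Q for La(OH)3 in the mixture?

1.8 x 10^-12

Total volume = 148 + 122 = 270 mL.
[La^3+] = 9.4 × 10^-2 × (148/270) = 5.15 x 10^-2 M
[OH^-] = 7.2 x 10^-4 × (122/270) = 3.25 × 10^-4 M
La(OH)3(s) ⇌ La^3+(aq) + 3 OH^-(aq), so Q = [La^3+][OH^-]^3
Q = (5.15 x 10^-2)(3.25 x 10^-4)^3 = 1.8 × 10^-12
Q > Ksp, so La(OH)3 will precipitate.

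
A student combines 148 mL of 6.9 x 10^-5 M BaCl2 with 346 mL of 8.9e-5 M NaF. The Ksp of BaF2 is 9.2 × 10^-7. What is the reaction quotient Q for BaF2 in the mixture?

Total volume = 148 + 346 = 494 mL.
[Ba^2+] = 6.9 × 10^-5 × (148/494) = 2.07 × 10^-5 M
[F^-] = 8.9 × 10^-5 × (346/494) = 6.23 × 10^-5 M
BaF2(s) ⇌ Ba^2+ + 2 F^-, so Q = [Ba^2+][F^-]^2
Q = (2.07 x 10^-5)(6.23 × 10^-5)^2 = 8.0 × 10^-14
Q < Ksp, so no precipitate of BaF2 forms.

Q ≈ 8.0e-14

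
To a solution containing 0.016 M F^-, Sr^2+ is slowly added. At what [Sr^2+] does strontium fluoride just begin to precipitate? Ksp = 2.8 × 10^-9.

SrF2(s) <=> Sr^2+ + 2 F^-
Ksp = [Sr^2+][F^-]^2
Precipitation begins when Q = Ksp. With [F^-] = 0.016 M:
2.8 × 10^-9 = (0.016)^2 × [Sr^2+]
[Sr^2+] = (2.8 × 10^-9 / 2.56 x 10^-4) = 1.1 x 10^-5 M

[Sr^2+] ≈ 1.1e-5 M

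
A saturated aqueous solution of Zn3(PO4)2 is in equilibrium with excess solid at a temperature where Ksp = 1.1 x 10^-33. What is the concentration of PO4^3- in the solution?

Zn3(PO4)2(s) <=> 3 Zn^2+ + 2 PO4^3-
Ksp = [Zn^2+]^3[PO4^3-]^2
For each mole of Zn3(PO4)2 that dissolves: [Zn^2+] = 3s, [PO4^3-] = 2s.
Substituting: Ksp = (3s)^3(2s)^2 = 108s^5
Solving, s = (1.1 x 10^-33/108)^(1/5) = 1.00 x 10^-7 M
[PO4^3-] = 2s = 2.0 × 10^-7 M

2.0 × 10^-7 M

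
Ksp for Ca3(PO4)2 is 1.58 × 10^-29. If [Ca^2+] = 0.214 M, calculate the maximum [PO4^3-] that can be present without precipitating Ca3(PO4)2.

Ca3(PO4)2(s) ⇌ 3 Ca^2+(aq) + 2 PO4^3-(aq)
Ksp = [Ca^2+]^3[PO4^3-]^2
Precipitation begins when Q = Ksp. With [Ca^2+] = 0.214 M:
1.58 × 10^-29 = (0.214)^3 × [PO4^3-]^2
[PO4^3-] = (1.58 × 10^-29 / 9.800 × 10^-3)^(1/2) = 4.02 × 10^-14 M

4.02e-14 M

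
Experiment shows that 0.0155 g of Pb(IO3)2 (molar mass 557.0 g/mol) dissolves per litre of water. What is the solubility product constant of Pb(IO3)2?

Molar solubility s = (1.55 × 10^-2 g/L) / (557.0 g/mol) = 2.783 × 10^-5 M.
Pb(IO3)2(s) <=> Pb^2+(aq) + 2 IO3^-(aq)
Let s = molar solubility. Then [Pb^2+] = s and [IO3^-] = 2s.
Ksp = [Pb^2+][IO3^-]^2
Substituting: Ksp = s(2s)^2 = 4s^3
With s = 2.783 x 10^-5: Ksp = 8.62 x 10^-14

Ksp ≈ 8.62 x 10^-14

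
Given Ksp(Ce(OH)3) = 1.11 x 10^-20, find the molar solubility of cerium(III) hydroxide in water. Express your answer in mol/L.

Ce(OH)3(s) <=> Ce^3+ + 3 OH^-
Ksp = [Ce^3+][OH^-]^3
With molar solubility s: [Ce^3+] = s, [OH^-] = 3s.
So Ksp = s × (3s)^3 = 27s^4
s = (1.11 x 10^-20 / 27)^(1/4) = 4.50 x 10^-6 M

s = 4.50e-6 M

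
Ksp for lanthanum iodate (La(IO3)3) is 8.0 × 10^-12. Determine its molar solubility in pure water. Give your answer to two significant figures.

La(IO3)3(s) <=> La^3+ + 3 IO3^-
Ksp = [La^3+][IO3^-]^3
With molar solubility s: [La^3+] = s, [IO3^-] = 3s.
Substituting: Ksp = s(3s)^3 = 27s^4
s^4 = 8.0 × 10^-12 / 27, so s = 7.4 × 10^-4 M

s = 7.4e-4 M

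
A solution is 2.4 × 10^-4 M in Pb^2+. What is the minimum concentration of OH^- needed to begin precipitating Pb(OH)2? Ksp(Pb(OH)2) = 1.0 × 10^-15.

[OH^-] ≈ 2.0e-6 M

Pb(OH)2(s) ⇌ Pb^2+(aq) + 2 OH^-(aq)
Ksp = [Pb^2+][OH^-]^2
Precipitation begins when Q = Ksp. With [Pb^2+] = 2.4 × 10^-4 M:
1.0 × 10^-15 = (2.4 × 10^-4) × [OH^-]^2
[OH^-] = (1.0 × 10^-15 / 2.4 × 10^-4)^(1/2) = 2.0 x 10^-6 M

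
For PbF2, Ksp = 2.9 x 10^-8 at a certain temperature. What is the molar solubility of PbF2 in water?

PbF2(s) ⇌ Pb^2+(aq) + 2 F^-(aq)
Ksp = [Pb^2+][F^-]^2
With molar solubility s: [Pb^2+] = s, [F^-] = 2s.
Substituting: Ksp = s(2s)^2 = 4s^3
s^3 = 2.9 x 10^-8 / 4, so s = 1.9 x 10^-3 M

1.9 x 10^-3 M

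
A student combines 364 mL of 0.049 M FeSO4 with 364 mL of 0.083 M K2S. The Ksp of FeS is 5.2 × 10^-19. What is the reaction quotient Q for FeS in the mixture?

Q = 1.0 x 10^-3

Total volume = 364 + 364 = 728 mL.
[Fe^2+] = 4.9 × 10^-2 × (364/728) = 2.45 × 10^-2 M
[S^2-] = 8.3 × 10^-2 × (364/728) = 4.15 × 10^-2 M
FeS(s) ⇌ Fe^2+ + S^2-, so Q = [Fe^2+][S^2-]
Q = (2.45 × 10^-2)(4.15 x 10^-2) = 1.0 × 10^-3
Q > Ksp, so FeS will precipitate.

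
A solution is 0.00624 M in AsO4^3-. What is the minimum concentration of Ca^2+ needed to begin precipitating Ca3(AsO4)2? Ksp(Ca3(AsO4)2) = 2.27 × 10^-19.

Ca3(AsO4)2(s) ⇌ 3 Ca^2+ + 2 AsO4^3-
Ksp = [Ca^2+]^3[AsO4^3-]^2
Precipitation begins when Q = Ksp. With [AsO4^3-] = 0.00624 M:
2.27 × 10^-19 = (0.00624)^2 × [Ca^2+]^3
[Ca^2+] = (2.27 × 10^-19 / 3.894 × 10^-5)^(1/3) = 1.80 × 10^-5 M

[Ca^2+] ≈ 1.80 × 10^-5 M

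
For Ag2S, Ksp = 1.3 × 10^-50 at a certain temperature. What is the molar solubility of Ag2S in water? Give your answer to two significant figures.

Ag2S(s) ⇌ 2 Ag^+ + S^2-
Ksp = [Ag^+]^2[S^2-]
For each mole of Ag2S that dissolves: [Ag^+] = 2s, [S^2-] = s.
Ksp = (2s)^2s = 4s^3
s^3 = 1.3 × 10^-50 / 4, so s = 1.5 × 10^-17 M

s = 1.5 × 10^-17 M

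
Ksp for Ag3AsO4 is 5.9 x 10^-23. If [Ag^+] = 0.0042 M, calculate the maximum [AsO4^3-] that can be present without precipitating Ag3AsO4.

[AsO4^3-] ≈ 8.0e-16 M

Ag3AsO4(s) <=> 3 Ag^+ + AsO4^3-
Ksp = [Ag^+]^3[AsO4^3-]
Precipitation begins when Q = Ksp. With [Ag^+] = 0.0042 M:
5.9 x 10^-23 = (0.0042)^3 × [AsO4^3-]
[AsO4^3-] = (5.9 x 10^-23 / 7.41 × 10^-8) = 8.0 x 10^-16 M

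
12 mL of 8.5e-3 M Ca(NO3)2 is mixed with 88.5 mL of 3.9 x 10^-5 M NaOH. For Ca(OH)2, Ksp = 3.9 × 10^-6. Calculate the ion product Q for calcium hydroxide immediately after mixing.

Total volume = 12 + 88.5 = 100.5 mL.
[Ca^2+] = 8.5 × 10^-3 × (12/100.5) = 1.01 × 10^-3 M
[OH^-] = 3.9 x 10^-5 × (88.5/100.5) = 3.43 x 10^-5 M
Ca(OH)2(s) <=> Ca^2+(aq) + 2 OH^-(aq), so Q = [Ca^2+][OH^-]^2
Q = (1.01 x 10^-3)(3.43 × 10^-5)^2 = 1.2 × 10^-12
Q < Ksp, so no precipitate of Ca(OH)2 forms.

1.2 x 10^-12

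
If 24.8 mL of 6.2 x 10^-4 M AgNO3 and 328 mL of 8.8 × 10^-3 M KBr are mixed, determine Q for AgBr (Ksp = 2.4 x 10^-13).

Q = 3.6 x 10^-7

Total volume = 24.8 + 328 = 352.8 mL.
[Ag^+] = 6.2 x 10^-4 × (24.8/352.8) = 4.36 × 10^-5 M
[Br^-] = 8.8 × 10^-3 × (328/352.8) = 8.18 x 10^-3 M
AgBr(s) <=> Ag^+(aq) + Br^-(aq), so Q = [Ag^+][Br^-]
Q = (4.36 × 10^-5)(8.18 × 10^-3) = 3.6 × 10^-7
Q > Ksp, so AgBr will precipitate.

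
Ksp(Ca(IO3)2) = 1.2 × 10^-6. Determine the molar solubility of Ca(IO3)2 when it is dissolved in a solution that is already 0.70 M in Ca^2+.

Ca(IO3)2(s) <=> Ca^2+(aq) + 2 IO3^-(aq)
Ksp = [Ca^2+][IO3^-]^2
Let s = moles of Ca(IO3)2 that dissolve per litre. [Ca^2+] = 0.70 + s ≈ 0.70, [IO3^-] = 2s (Ksp is small, so little additional dissolves).
Ksp ≈ 0.70 × (2s)^2
s = 6.5 × 10^-4 M
Check: s = 6.5 x 10^-4 ≪ 0.70, so the approximation is valid.

s = 6.5e-4 M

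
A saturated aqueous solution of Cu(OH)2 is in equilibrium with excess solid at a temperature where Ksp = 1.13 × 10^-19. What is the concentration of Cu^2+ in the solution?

Cu(OH)2(s) ⇌ Cu^2+ + 2 OH^-
Ksp = [Cu^2+][OH^-]^2
If s mol/L of Cu(OH)2 dissolves, [Cu^2+] = s and [OH^-] = 2s.
So Ksp = s × (2s)^2 = 4s^3
Solving, s = (1.13 × 10^-19/4)^(1/3) = 3.046 × 10^-7 M
[Cu^2+] = s = 3.05 × 10^-7 M

[Cu^2+] = 3.05 x 10^-7 M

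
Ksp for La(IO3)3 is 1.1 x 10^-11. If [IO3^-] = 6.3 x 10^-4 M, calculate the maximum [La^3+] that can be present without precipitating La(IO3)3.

[La^3+] = 4.4e-2 M

La(IO3)3(s) ⇌ La^3+(aq) + 3 IO3^-(aq)
Ksp = [La^3+][IO3^-]^3
Precipitation begins when Q = Ksp. With [IO3^-] = 6.3 x 10^-4 M:
1.1 x 10^-11 = (6.3 x 10^-4)^3 × [La^3+]
[La^3+] = (1.1 x 10^-11 / 2.50 × 10^-10) = 4.4 x 10^-2 M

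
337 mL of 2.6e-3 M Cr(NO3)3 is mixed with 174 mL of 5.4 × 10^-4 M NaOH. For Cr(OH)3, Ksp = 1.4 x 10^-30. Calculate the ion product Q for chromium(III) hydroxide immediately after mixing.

Total volume = 337 + 174 = 511 mL.
[Cr^3+] = 2.6 x 10^-3 × (337/511) = 1.71 x 10^-3 M
[OH^-] = 5.4 × 10^-4 × (174/511) = 1.84 × 10^-4 M
Cr(OH)3(s) ⇌ Cr^3+(aq) + 3 OH^-(aq), so Q = [Cr^3+][OH^-]^3
Q = (1.71 × 10^-3)(1.84 × 10^-4)^3 = 1.1 x 10^-14
Q > Ksp, so Cr(OH)3 will precipitate.

1.1 × 10^-14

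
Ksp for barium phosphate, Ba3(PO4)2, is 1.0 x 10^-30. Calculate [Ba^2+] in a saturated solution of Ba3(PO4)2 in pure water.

1.2 × 10^-6 M

Ba3(PO4)2(s) ⇌ 3 Ba^2+(aq) + 2 PO4^3-(aq)
Ksp = [Ba^2+]^3[PO4^3-]^2
If s mol/L of Ba3(PO4)2 dissolves, [Ba^2+] = 3s and [PO4^3-] = 2s.
So Ksp = (3s)^3 × (2s)^2 = 108s^5
s^5 = 1.0 x 10^-30 / 108, so s = 3.92 × 10^-7 M
[Ba^2+] = 3s = 1.2 × 10^-6 M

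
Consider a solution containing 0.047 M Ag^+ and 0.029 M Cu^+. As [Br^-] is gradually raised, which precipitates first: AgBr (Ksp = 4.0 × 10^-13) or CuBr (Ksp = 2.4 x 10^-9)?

Each salt begins to precipitate when Q = Ksp, i.e. when [Br^-] reaches its threshold.
For AgBr: 4.0 × 10^-13 = 0.047 × [Br^-]  ⇒  [Br^-] = 8.5 × 10^-12 M.
For CuBr: 2.4 x 10^-9 = 0.029 × [Br^-]  ⇒  [Br^-] = 8.3 × 10^-8 M.
The salt with the lower threshold [Br^-] precipitates first: AgBr.

AgBr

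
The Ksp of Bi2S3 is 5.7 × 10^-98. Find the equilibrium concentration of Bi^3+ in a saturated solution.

[Bi^3+] ≈ 2.8 × 10^-20 M

Bi2S3(s) ⇌ 2 Bi^3+(aq) + 3 S^2-(aq)
Ksp = [Bi^3+]^2[S^2-]^3
For each mole of Bi2S3 that dissolves: [Bi^3+] = 2s, [S^2-] = 3s.
Substituting: Ksp = (2s)^2(3s)^3 = 108s^5
s^5 = 5.7 × 10^-98 / 108, so s = 1.39 x 10^-20 M
[Bi^3+] = 2s = 2.8 × 10^-20 M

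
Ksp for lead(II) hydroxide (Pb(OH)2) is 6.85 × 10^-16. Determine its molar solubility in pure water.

s ≈ 5.55 × 10^-6 M

Pb(OH)2(s) ⇌ Pb^2+ + 2 OH^-
Ksp = [Pb^2+][OH^-]^2
For each mole of Pb(OH)2 that dissolves: [Pb^2+] = s, [OH^-] = 2s.
Ksp = s(2s)^2 = 4s^3
s^3 = 6.85 × 10^-16 / 4, so s = 5.55 × 10^-6 M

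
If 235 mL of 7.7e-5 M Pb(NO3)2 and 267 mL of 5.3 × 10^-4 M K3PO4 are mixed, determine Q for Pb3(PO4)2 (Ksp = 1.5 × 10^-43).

Total volume = 235 + 267 = 502 mL.
[Pb^2+] = 7.7 × 10^-5 × (235/502) = 3.60 × 10^-5 M
[PO4^3-] = 5.3 × 10^-4 × (267/502) = 2.82 x 10^-4 M
Pb3(PO4)2(s) ⇌ 3 Pb^2+(aq) + 2 PO4^3-(aq), so Q = [Pb^2+]^3[PO4^3-]^2
Q = (3.60 × 10^-5)^3(2.82 x 10^-4)^2 = 3.7 x 10^-21
Q > Ksp, so Pb3(PO4)2 will precipitate.

3.7e-21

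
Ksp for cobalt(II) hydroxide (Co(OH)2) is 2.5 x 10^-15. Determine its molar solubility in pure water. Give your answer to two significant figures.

s ≈ 8.5e-6 M

Co(OH)2(s) ⇌ Co^2+ + 2 OH^-
Ksp = [Co^2+][OH^-]^2
If s mol/L of Co(OH)2 dissolves, [Co^2+] = s and [OH^-] = 2s.
Substituting: Ksp = s(2s)^2 = 4s^3
s^3 = 2.5 x 10^-15 / 4, so s = 8.5 × 10^-6 M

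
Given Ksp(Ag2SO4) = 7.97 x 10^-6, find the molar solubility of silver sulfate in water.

s = 1.26 × 10^-2 M

Ag2SO4(s) ⇌ 2 Ag^+ + SO4^2-
Ksp = [Ag^+]^2[SO4^2-]
For each mole of Ag2SO4 that dissolves: [Ag^+] = 2s, [SO4^2-] = s.
Substituting: Ksp = (2s)^2s = 4s^3
s^3 = 7.97 x 10^-6 / 4, so s = 1.26 x 10^-2 M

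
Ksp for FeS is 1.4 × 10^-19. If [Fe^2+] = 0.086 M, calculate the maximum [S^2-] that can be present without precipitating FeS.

FeS(s) ⇌ Fe^2+ + S^2-
Ksp = [Fe^2+][S^2-]
Precipitation begins when Q = Ksp. With [Fe^2+] = 0.086 M:
1.4 × 10^-19 = (0.086) × [S^2-]
[S^2-] = (1.4 × 10^-19 / 8.6 × 10^-2) = 1.6 × 10^-18 M

[S^2-] = 1.6 × 10^-18 M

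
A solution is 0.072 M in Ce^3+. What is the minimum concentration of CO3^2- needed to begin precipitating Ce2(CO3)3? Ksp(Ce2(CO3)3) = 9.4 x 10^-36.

Ce2(CO3)3(s) ⇌ 2 Ce^3+(aq) + 3 CO3^2-(aq)
Ksp = [Ce^3+]^2[CO3^2-]^3
Precipitation begins when Q = Ksp. With [Ce^3+] = 0.072 M:
9.4 x 10^-36 = (0.072)^2 × [CO3^2-]^3
[CO3^2-] = (9.4 x 10^-36 / 5.18 x 10^-3)^(1/3) = 1.2 × 10^-11 M

[CO3^2-] ≈ 1.2 x 10^-11 M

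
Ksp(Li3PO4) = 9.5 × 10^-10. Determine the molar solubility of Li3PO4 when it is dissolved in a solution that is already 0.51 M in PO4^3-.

Li3PO4(s) ⇌ 3 Li^+ + PO4^3-
Ksp = [Li^+]^3[PO4^3-]
If s mol/L dissolves here, [Li^+] = 3s, [PO4^3-] = 0.51 + s ≈ 0.51 (Ksp is small, so little additional dissolves).
Ksp ≈ (3s)^3 × 0.51
s = 4.1 x 10^-4 M
Check: s = 4.1 x 10^-4 ≪ 0.51, so the approximation is valid.

4.1e-4 M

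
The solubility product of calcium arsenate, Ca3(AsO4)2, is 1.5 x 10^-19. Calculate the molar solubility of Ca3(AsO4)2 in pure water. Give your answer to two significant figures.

Ca3(AsO4)2(s) ⇌ 3 Ca^2+(aq) + 2 AsO4^3-(aq)
Ksp = [Ca^2+]^3[AsO4^3-]^2
Let s = molar solubility. Then [Ca^2+] = 3s and [AsO4^3-] = 2s.
So Ksp = (3s)^3 × (2s)^2 = 108s^5
Solving, s = (1.5 x 10^-19/108)^(1/5) = 6.7 × 10^-5 M

6.7e-5 M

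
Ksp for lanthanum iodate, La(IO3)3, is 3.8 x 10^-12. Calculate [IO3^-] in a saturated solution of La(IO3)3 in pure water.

[IO3^-] = 1.8 × 10^-3 M

La(IO3)3(s) <=> La^3+ + 3 IO3^-
Ksp = [La^3+][IO3^-]^3
Let s = molar solubility. Then [La^3+] = s and [IO3^-] = 3s.
So Ksp = s × (3s)^3 = 27s^4
s^4 = 3.8 x 10^-12 / 27, so s = 6.12 × 10^-4 M
[IO3^-] = 3s = 1.8 × 10^-3 M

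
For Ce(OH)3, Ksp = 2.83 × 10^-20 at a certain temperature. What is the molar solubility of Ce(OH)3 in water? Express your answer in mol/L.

Ce(OH)3(s) <=> Ce^3+(aq) + 3 OH^-(aq)
Ksp = [Ce^3+][OH^-]^3
With molar solubility s: [Ce^3+] = s, [OH^-] = 3s.
So Ksp = s × (3s)^3 = 27s^4
s^4 = 2.83 × 10^-20 / 27, so s = 5.69 × 10^-6 M

s = 5.69 × 10^-6 M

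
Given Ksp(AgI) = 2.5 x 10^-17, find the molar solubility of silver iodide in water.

s ≈ 5.0e-9 M

AgI(s) ⇌ Ag^+ + I^-
Ksp = [Ag^+][I^-]
Let s = molar solubility. Then [Ag^+] = s and [I^-] = s.
Ksp = (s)(s) = s^2
s = (2.5 x 10^-17)^(1/2) = 5.0 × 10^-9 M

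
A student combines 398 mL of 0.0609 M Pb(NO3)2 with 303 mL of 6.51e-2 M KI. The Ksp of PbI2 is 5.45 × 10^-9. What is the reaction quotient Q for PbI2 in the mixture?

Total volume = 398 + 303 = 701 mL.
[Pb^2+] = 6.09 x 10^-2 × (398/701) = 3.458 × 10^-2 M
[I^-] = 6.51 × 10^-2 × (303/701) = 2.814 × 10^-2 M
PbI2(s) ⇌ Pb^2+(aq) + 2 I^-(aq), so Q = [Pb^2+][I^-]^2
Q = (3.458 × 10^-2)(2.814 x 10^-2)^2 = 2.74 × 10^-5
Q > Ksp, so PbI2 will precipitate.

Q ≈ 2.74e-5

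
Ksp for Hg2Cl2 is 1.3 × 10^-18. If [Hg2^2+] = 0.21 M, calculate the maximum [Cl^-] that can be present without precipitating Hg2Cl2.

Hg2Cl2(s) ⇌ Hg2^2+ + 2 Cl^-
Ksp = [Hg2^2+][Cl^-]^2
Precipitation begins when Q = Ksp. With [Hg2^2+] = 0.21 M:
1.3 × 10^-18 = (0.21) × [Cl^-]^2
[Cl^-] = (1.3 × 10^-18 / 2.1 × 10^-1)^(1/2) = 2.5 × 10^-9 M

[Cl^-] = 2.5 x 10^-9 M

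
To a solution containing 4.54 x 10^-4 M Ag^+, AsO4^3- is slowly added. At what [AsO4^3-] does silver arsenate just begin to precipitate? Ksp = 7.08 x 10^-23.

Ag3AsO4(s) <=> 3 Ag^+(aq) + AsO4^3-(aq)
Ksp = [Ag^+]^3[AsO4^3-]
Precipitation begins when Q = Ksp. With [Ag^+] = 4.54 x 10^-4 M:
7.08 x 10^-23 = (4.54 x 10^-4)^3 × [AsO4^3-]
[AsO4^3-] = (7.08 x 10^-23 / 9.358 × 10^-11) = 7.57 × 10^-13 M

[AsO4^3-] = 7.57 x 10^-13 M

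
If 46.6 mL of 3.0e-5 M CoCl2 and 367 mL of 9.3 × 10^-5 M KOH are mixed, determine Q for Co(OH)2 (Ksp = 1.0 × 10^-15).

2.3 × 10^-14

Total volume = 46.6 + 367 = 413.6 mL.
[Co^2+] = 3.0 × 10^-5 × (46.6/413.6) = 3.38 × 10^-6 M
[OH^-] = 9.3 × 10^-5 × (367/413.6) = 8.25 × 10^-5 M
Co(OH)2(s) ⇌ Co^2+ + 2 OH^-, so Q = [Co^2+][OH^-]^2
Q = (3.38 x 10^-6)(8.25 x 10^-5)^2 = 2.3 × 10^-14
Q > Ksp, so Co(OH)2 will precipitate.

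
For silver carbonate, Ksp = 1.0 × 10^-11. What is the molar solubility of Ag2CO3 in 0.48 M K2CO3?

s = 2.3e-6 M

Ag2CO3(s) ⇌ 2 Ag^+ + CO3^2-
Ksp = [Ag^+]^2[CO3^2-]
Let s = moles of Ag2CO3 that dissolve per litre. [Ag^+] = 2s, [CO3^2-] = 0.48 + s ≈ 0.48 (common-ion effect: CO3^2- is already 0.48 M).
Ksp ≈ (2s)^2 × 0.48
s = 2.3 x 10^-6 M
Check: s = 2.3 x 10^-6 ≪ 0.48, so the approximation is valid.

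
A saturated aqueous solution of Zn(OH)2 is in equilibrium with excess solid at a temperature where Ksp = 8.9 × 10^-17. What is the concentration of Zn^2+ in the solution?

Zn(OH)2(s) <=> Zn^2+(aq) + 2 OH^-(aq)
Ksp = [Zn^2+][OH^-]^2
For each mole of Zn(OH)2 that dissolves: [Zn^2+] = s, [OH^-] = 2s.
Substituting: Ksp = s(2s)^2 = 4s^3
s = (8.9 × 10^-17 / 4)^(1/3) = 2.81 × 10^-6 M
[Zn^2+] = s = 2.8 × 10^-6 M

[Zn^2+] ≈ 2.8e-6 M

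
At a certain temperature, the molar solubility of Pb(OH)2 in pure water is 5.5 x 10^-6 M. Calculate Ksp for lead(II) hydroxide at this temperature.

Pb(OH)2(s) <=> Pb^2+ + 2 OH^-
Let s = molar solubility. Then [Pb^2+] = s and [OH^-] = 2s.
Ksp = [Pb^2+][OH^-]^2
Ksp = s(2s)^2 = 4s^3
With s = 5.5 x 10^-6: Ksp = 6.7 × 10^-16

Ksp ≈ 6.7 × 10^-16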